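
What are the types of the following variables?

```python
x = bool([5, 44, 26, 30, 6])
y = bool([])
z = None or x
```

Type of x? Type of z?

bool() returns bool; None or <bool> returns the bool

bool, bool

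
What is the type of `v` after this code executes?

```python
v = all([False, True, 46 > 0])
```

all() returns bool

bool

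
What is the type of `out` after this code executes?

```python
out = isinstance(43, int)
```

isinstance() returns bool

bool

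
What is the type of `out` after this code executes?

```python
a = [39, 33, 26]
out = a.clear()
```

list.clear() returns None

NoneType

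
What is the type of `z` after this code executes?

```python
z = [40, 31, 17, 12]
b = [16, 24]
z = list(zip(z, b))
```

list(zip(...)) returns a list of tuples

list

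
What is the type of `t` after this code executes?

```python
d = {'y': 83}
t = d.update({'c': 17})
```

dict.update() returns None

NoneType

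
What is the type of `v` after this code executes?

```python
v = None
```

None has type NoneType

NoneType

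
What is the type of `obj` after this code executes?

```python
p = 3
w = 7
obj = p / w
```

int / int always returns float in Python 3 (3 / 7 = 0.428571)

float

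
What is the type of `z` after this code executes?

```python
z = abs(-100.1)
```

abs() of float returns float

float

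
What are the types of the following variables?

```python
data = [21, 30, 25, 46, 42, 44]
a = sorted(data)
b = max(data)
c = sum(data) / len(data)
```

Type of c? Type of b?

int / int returns float; max of ints returns int

float, int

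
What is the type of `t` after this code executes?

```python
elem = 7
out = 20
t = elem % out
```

int % int returns int (7 % 20 = 7)

int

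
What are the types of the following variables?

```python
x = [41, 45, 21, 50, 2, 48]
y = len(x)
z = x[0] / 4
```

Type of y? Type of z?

len() returns int; int / int returns float

int, float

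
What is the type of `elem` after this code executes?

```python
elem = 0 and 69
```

'and' returns the first falsy value (0, which is int)

int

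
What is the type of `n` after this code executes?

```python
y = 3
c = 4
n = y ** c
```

int ** positive int returns int (3 ** 4 = 81)

int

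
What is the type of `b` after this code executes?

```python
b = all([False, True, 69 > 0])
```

all() returns bool

bool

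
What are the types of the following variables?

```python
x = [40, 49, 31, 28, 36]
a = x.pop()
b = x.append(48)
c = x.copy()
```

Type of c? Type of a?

list.copy() returns list; list.pop() returns the element (int)

list, int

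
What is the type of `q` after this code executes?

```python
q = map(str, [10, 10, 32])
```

map() returns a map iterator object

map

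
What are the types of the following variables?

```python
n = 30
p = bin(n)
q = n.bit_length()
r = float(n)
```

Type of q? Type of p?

int.bit_length() returns int; bin() returns str

int, str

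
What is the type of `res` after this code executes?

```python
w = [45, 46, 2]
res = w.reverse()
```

list.reverse() returns None

NoneType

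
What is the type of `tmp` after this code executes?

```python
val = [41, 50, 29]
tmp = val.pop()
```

list.pop() returns the popped element (int here)

int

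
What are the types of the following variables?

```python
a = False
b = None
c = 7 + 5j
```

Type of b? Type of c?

b is NoneType; c is complex

NoneType, complex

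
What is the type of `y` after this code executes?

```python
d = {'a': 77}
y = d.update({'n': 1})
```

dict.update() returns None

NoneType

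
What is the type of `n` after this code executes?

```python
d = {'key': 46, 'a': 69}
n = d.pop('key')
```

dict.pop() returns the value (int)

int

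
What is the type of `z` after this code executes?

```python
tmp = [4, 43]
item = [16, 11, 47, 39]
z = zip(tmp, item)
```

zip() returns a zip iterator object

zip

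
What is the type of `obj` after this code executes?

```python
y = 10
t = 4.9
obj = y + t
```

int + float returns float (10 + 4.9 = 14.9)

float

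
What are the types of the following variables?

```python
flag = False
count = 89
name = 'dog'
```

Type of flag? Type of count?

flag is bool; count is int

bool, int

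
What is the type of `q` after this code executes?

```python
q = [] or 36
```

'or' returns first truthy value (36, which is int)

int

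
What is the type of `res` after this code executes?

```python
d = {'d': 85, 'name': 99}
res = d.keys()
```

.keys() returns a dict_keys view object

dict_keys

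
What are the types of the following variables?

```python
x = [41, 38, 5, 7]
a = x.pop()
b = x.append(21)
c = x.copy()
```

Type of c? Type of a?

list.copy() returns list; list.pop() returns the element (int)

list, int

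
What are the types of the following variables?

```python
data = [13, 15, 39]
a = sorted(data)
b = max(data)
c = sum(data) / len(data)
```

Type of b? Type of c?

max of ints returns int; int / int returns float

int, float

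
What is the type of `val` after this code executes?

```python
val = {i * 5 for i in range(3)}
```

A set comprehension {expr for x in iterable} produces a set

set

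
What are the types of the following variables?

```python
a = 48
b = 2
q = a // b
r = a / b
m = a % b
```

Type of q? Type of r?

int // int returns int; int / int returns float

int, float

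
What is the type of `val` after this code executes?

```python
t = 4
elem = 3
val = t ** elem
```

int ** positive int returns int (4 ** 3 = 64)

int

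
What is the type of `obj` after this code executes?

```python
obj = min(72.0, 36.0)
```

min() of floats returns float

float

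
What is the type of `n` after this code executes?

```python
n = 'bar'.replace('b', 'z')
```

str.replace() returns str

str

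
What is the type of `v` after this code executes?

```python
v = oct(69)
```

oct() returns str representation

str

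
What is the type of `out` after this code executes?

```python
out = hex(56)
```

hex() returns str representation

str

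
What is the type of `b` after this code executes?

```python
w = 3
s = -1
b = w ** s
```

int ** negative int returns float

float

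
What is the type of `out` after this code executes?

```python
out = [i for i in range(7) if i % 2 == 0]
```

A list comprehension [...] produces a list

list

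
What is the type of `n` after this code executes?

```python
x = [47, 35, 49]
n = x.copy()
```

list.copy() returns list

list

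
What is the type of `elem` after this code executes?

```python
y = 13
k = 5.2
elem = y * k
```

int * float returns float (13 * 5.2 = 67.6)

float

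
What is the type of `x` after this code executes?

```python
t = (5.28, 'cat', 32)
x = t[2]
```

Index 2 of tuple is 32 which is int

int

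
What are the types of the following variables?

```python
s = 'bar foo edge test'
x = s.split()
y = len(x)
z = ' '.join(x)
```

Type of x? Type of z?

str.split() returns list; str.join() returns str

list, str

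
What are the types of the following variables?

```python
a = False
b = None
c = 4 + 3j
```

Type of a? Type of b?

a is bool; b is NoneType

bool, NoneType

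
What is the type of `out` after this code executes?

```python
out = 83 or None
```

'or' returns first truthy value (83, int)

int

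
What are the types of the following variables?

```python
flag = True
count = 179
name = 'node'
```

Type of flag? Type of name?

flag is bool; name is str

bool, str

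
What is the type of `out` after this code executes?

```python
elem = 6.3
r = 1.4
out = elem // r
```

float // float returns float (floor division preserves float type)

float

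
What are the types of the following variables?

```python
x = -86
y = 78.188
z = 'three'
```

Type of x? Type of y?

x is int; y is float

int, float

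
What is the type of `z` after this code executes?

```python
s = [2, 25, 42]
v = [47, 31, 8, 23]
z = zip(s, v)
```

zip() returns a zip iterator object

zip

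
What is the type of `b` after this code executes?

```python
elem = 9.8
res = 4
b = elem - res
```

float - int returns float (9.8 - 4 = 5.8)

float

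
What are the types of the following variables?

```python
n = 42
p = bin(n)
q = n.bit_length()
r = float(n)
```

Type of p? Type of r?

bin() returns str; float() returns float

str, float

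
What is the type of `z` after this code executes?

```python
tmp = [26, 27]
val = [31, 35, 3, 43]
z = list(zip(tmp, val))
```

list(zip(...)) returns a list of tuples

list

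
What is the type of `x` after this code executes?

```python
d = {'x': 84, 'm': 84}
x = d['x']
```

Accessing dict[str, int] with key 'x' returns int value 84

int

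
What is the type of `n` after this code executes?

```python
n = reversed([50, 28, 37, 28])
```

reversed() on a list returns a list_reverseiterator

list_reverseiterator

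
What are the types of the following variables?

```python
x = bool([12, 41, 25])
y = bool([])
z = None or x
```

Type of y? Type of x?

bool() returns bool; bool() returns bool

bool, bool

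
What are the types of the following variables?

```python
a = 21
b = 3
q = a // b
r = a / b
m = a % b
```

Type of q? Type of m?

int // int returns int; int % int returns int

int, int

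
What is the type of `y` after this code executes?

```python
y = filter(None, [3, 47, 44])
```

filter() returns a filter iterator object

filter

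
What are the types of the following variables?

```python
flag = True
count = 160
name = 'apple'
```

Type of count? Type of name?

count is int; name is str

int, str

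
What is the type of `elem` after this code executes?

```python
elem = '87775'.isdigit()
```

str.isdigit() returns bool

bool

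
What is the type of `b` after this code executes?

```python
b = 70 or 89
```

'or' returns the first truthy value (70, which is int)

int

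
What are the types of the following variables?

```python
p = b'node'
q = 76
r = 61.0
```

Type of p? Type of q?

p is bytes; q is int

bytes, int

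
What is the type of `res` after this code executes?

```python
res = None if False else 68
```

Ternary: condition is False, else branch (68) taken → int

int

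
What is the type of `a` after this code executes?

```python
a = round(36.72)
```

round() with no ndigits arg returns int

int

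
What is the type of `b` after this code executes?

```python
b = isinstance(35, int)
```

isinstance() returns bool

bool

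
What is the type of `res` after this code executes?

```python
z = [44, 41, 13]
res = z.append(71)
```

list.append() returns None (mutates in place)

NoneType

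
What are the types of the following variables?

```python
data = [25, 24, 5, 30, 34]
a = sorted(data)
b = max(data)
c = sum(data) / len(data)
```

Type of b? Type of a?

max of ints returns int; sorted() returns list

int, list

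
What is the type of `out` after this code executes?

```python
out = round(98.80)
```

round() with no ndigits arg returns int

int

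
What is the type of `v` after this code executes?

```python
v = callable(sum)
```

callable() returns bool

bool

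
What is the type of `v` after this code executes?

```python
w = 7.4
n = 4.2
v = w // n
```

float // float returns float (floor division preserves float type)

float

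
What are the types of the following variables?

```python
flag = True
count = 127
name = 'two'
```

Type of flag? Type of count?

flag is bool; count is int

bool, int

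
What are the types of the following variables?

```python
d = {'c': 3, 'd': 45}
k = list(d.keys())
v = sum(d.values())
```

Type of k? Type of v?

list(...) returns list; sum of int values returns int

list, int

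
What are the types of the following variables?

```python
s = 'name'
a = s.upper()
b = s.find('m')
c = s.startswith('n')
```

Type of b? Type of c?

str.find() returns int; str.startswith() returns bool

int, bool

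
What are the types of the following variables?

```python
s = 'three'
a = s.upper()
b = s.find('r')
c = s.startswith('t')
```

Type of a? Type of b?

str.upper() returns str; str.find() returns int

str, int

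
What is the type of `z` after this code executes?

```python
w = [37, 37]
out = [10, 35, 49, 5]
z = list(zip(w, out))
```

list(zip(...)) returns a list of tuples

list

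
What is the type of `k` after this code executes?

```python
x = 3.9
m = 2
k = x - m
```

float - int returns float (3.9 - 2 = 1.9)

float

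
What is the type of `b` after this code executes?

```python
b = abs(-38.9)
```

abs() of float returns float

float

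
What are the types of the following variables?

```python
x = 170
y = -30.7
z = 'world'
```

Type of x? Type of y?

x is int; y is float

int, float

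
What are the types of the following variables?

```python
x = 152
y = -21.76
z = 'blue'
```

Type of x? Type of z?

x is int; z is str

int, str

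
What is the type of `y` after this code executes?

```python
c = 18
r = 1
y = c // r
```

int // int returns int (18 // 1 = 18)

int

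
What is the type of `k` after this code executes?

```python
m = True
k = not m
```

'not' always returns bool

bool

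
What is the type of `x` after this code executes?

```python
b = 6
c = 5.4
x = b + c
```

int + float returns float (6 + 5.4 = 11.4)

float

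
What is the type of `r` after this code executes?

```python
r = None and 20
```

'and' returns first falsy value (None)

NoneType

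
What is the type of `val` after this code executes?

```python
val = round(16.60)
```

round() with no ndigits arg returns int

int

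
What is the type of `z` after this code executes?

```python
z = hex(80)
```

hex() returns str representation

str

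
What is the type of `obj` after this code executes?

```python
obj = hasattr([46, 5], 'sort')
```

hasattr() returns bool

bool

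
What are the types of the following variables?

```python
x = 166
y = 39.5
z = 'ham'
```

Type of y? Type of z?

y is float; z is str

float, str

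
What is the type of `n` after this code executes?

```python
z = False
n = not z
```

'not' always returns bool

bool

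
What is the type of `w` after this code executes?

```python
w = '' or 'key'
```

'or' returns first truthy value ('key', which is str)

str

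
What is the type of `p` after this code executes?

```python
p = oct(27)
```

oct() returns str representation

str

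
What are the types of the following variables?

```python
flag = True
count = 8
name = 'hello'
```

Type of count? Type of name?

count is int; name is str

int, str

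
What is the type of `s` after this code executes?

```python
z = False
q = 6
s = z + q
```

bool + int returns int (False is 0, so 0 + 6 = 6)

int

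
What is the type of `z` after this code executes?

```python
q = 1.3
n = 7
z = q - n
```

float - int returns float (1.3 - 7 = -5.7)

float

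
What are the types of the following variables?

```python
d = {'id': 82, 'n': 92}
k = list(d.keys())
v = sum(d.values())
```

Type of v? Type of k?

sum of int values returns int; list(...) returns list

int, list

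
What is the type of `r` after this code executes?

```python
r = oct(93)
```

oct() returns str representation

str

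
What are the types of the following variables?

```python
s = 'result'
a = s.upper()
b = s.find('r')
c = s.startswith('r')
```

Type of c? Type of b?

str.startswith() returns bool; str.find() returns int

bool, int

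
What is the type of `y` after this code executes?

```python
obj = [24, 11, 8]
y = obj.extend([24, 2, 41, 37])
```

list.extend() returns None

NoneType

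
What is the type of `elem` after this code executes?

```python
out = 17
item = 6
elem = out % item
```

int % int returns int (17 % 6 = 5)

int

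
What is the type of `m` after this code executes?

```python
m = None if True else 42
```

Ternary: condition is True, if branch (None) taken → NoneType

NoneType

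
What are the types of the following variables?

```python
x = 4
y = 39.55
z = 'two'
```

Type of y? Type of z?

y is float; z is str

float, str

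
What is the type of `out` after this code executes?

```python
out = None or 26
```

'or' with None returns the other value (26, int)

int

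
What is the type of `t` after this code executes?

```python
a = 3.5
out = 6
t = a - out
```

float - int returns float (3.5 - 6 = -2.5)

float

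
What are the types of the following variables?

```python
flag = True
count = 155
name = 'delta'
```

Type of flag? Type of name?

flag is bool; name is str

bool, str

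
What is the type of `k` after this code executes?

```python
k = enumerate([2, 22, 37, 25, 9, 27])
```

enumerate() returns an enumerate iterator object

enumerate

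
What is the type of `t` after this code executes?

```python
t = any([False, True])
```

any() returns bool

bool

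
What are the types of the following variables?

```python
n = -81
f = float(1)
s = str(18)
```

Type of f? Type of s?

f is float; s is str

float, str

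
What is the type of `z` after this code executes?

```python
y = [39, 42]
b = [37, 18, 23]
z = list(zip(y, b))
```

list(zip(...)) returns a list of tuples

list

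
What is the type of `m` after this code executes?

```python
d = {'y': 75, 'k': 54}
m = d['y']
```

Accessing dict[str, int] with key 'y' returns int value 75

int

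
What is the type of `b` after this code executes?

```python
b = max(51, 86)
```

max() of ints returns int

int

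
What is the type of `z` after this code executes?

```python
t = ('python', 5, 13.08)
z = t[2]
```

Index 2 of tuple is 13.08 which is float

float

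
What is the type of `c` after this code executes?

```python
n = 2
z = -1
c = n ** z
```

int ** negative int returns float

float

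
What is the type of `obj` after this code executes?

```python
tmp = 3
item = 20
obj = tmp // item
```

int // int returns int (3 // 20 = 0)

int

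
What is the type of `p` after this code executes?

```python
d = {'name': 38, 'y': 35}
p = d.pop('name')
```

dict.pop() returns the value (int)

int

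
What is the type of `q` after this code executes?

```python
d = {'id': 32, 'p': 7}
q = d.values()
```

.values() returns a dict_values view object

dict_values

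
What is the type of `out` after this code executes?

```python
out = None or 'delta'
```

'or' with None returns the other value ('delta', str)

str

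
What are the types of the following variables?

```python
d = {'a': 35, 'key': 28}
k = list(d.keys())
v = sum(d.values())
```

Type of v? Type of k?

sum of int values returns int; list(...) returns list

int, list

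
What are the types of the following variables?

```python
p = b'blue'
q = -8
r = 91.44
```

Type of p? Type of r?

p is bytes; r is float

bytes, float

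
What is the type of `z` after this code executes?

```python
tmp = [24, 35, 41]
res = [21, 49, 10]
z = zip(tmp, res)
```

zip() returns a zip iterator object

zip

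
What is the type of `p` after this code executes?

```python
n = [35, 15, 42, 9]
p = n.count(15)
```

list.count() returns int

int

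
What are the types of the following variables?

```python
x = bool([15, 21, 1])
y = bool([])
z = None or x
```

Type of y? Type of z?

bool() returns bool; None or <bool> returns the bool

bool, bool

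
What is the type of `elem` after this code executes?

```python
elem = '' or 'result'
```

'or' returns first truthy value ('result', which is str)

str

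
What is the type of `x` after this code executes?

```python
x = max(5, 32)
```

max() of ints returns int

int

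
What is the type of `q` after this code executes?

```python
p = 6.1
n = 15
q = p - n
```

float - int returns float (6.1 - 15 = -8.9)

float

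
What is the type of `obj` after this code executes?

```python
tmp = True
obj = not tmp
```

'not' always returns bool

bool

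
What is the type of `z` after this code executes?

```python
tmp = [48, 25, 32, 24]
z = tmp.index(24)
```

list.index() returns int

int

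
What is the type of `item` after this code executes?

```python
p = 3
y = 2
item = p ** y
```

int ** positive int returns int (3 ** 2 = 9)

int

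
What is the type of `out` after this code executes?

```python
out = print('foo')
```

print() returns None

NoneType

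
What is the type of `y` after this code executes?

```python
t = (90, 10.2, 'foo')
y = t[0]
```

Index 0 of tuple is 90 which is int

int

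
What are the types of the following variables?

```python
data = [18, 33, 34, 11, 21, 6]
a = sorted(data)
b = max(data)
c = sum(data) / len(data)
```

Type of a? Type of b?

sorted() returns list; max of ints returns int

list, int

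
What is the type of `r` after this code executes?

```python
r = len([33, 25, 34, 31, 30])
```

len() always returns int

int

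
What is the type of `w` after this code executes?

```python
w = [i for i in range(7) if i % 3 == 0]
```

A list comprehension [...] produces a list

list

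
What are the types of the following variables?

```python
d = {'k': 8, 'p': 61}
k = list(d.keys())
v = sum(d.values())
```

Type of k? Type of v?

list(...) returns list; sum of int values returns int

list, int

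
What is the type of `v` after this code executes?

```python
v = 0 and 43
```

'and' returns the first falsy value (0, which is int)

int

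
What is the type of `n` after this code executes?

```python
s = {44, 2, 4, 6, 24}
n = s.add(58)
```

set.add() returns None (mutates in place)

NoneType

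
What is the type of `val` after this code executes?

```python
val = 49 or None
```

'or' returns first truthy value (49, int)

int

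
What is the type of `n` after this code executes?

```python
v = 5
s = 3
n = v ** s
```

int ** positive int returns int (5 ** 3 = 125)

int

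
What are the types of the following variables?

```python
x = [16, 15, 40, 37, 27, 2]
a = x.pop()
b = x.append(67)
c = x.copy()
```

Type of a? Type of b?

list.pop() returns the element (int); list.append() returns None

int, NoneType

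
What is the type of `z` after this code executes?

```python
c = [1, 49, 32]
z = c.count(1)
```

list.count() returns int

int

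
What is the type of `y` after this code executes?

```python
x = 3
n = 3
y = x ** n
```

int ** positive int returns int (3 ** 3 = 27)

int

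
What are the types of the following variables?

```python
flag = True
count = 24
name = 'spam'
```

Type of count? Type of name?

count is int; name is str

int, str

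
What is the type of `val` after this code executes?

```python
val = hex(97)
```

hex() returns str representation

str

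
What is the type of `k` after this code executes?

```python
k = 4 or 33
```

'or' returns the first truthy value (4, which is int)

int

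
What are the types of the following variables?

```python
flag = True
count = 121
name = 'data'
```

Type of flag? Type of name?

flag is bool; name is str

bool, str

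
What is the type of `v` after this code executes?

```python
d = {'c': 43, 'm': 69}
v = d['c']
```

Accessing dict[str, int] with key 'c' returns int value 43

int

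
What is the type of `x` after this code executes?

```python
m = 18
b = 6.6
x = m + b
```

int + float returns float (18 + 6.6 = 24.6)

float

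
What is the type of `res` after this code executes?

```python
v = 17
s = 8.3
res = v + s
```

int + float returns float (17 + 8.3 = 25.3)

float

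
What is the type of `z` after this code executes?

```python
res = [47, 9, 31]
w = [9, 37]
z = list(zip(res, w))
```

list(zip(...)) returns a list of tuples

list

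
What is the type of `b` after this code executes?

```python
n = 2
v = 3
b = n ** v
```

int ** positive int returns int (2 ** 3 = 8)

int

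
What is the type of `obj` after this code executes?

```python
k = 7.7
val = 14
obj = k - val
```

float - int returns float (7.7 - 14 = -6.3)

float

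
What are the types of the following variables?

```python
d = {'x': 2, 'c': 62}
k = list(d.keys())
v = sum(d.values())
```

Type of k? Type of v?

list(...) returns list; sum of int values returns int

list, int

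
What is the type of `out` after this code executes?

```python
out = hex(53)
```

hex() returns str representation

str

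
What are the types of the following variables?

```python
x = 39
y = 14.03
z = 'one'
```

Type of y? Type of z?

y is float; z is str

float, str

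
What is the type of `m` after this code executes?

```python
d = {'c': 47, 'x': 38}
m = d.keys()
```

.keys() returns a dict_keys view object

dict_keys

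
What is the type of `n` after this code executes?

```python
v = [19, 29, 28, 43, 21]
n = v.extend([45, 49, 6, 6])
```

list.extend() returns None

NoneType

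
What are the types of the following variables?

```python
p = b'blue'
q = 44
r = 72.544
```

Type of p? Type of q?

p is bytes; q is int

bytes, int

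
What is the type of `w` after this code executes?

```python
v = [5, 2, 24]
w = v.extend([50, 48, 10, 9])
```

list.extend() returns None

NoneType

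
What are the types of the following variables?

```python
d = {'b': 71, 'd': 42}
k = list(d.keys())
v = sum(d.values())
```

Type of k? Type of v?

list(...) returns list; sum of int values returns int

list, int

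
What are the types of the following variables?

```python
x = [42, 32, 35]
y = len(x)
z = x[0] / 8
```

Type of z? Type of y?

int / int returns float; len() returns int

float, int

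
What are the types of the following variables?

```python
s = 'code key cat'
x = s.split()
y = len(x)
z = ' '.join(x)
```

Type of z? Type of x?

str.join() returns str; str.split() returns list

str, list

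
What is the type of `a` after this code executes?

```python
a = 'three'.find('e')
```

str.find() returns int (index, or -1)

int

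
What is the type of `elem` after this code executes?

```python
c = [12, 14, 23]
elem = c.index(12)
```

list.index() returns int

int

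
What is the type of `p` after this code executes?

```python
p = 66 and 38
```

'and' returns the last value when all truthy (38, which is int)

int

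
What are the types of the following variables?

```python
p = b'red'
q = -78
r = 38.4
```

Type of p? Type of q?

p is bytes; q is int

bytes, int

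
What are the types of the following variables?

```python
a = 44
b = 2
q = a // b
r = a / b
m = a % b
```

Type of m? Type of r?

int % int returns int; int / int returns float

int, float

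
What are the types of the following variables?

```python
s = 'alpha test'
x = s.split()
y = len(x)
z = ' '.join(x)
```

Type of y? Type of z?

len() returns int; str.join() returns str

int, str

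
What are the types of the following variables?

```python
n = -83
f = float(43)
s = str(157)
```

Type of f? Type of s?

f is float; s is str

float, str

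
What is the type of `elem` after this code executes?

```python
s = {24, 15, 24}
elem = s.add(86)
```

set.add() returns None (mutates in place)

NoneType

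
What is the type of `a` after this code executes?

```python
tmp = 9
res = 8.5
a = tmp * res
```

int * float returns float (9 * 8.5 = 76.5)

float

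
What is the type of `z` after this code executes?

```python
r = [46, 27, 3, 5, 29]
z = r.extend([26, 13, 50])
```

list.extend() returns None

NoneType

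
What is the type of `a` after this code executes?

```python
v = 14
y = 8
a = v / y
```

int / int always returns float in Python 3 (14 / 8 = 1.75)

float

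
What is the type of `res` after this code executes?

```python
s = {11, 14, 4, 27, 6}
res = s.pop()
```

Popping from a set of ints returns int

int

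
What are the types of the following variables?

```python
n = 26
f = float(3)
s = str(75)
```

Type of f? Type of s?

f is float; s is str

float, str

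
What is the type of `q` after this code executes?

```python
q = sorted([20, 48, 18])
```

sorted() always returns list

list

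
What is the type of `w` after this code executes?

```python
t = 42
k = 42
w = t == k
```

Equality comparison returns bool

bool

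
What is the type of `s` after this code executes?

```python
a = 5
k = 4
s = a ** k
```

int ** positive int returns int (5 ** 4 = 625)

int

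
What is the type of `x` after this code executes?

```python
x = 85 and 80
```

'and' returns the last value when all truthy (80, which is int)

int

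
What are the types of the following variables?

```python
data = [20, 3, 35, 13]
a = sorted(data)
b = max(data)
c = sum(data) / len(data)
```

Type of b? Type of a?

max of ints returns int; sorted() returns list

int, list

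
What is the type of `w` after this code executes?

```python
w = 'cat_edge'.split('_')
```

str.split() returns list

list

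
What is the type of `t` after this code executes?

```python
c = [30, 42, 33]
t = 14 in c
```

'in' operator returns bool

bool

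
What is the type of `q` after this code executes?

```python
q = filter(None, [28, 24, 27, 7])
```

filter() returns a filter iterator object

filter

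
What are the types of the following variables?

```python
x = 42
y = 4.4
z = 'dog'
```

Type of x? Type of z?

x is int; z is str

int, str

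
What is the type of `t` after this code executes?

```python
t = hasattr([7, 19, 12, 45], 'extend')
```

hasattr() returns bool

bool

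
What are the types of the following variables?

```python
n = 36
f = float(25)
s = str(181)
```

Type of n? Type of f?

n is int; f is float

int, float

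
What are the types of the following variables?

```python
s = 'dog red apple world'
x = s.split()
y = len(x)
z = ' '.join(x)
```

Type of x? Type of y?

str.split() returns list; len() returns int

list, int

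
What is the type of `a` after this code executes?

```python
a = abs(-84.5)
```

abs() of float returns float

float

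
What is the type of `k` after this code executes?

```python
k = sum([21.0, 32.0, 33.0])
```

sum() of floats returns float

float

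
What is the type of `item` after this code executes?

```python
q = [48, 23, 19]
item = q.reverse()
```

list.reverse() returns None

NoneType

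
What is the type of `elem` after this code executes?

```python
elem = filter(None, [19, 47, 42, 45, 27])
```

filter() returns a filter iterator object

filter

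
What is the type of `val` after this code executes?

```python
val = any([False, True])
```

any() returns bool

bool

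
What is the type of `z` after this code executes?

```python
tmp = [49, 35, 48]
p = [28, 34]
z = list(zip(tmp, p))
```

list(zip(...)) returns a list of tuples

list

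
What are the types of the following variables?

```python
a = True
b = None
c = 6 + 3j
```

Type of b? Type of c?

b is NoneType; c is complex

NoneType, complex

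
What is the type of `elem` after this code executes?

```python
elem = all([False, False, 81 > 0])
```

all() returns bool

bool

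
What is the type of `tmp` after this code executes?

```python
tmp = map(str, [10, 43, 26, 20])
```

map() returns a map iterator object

map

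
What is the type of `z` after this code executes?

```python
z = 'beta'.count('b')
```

str.count() returns int

int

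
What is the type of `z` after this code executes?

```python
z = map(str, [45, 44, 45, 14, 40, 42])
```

map() returns a map iterator object

map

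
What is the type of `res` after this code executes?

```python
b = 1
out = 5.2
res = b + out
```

int + float returns float (1 + 5.2 = 6.2)

float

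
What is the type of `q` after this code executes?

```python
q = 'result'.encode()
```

str.encode() returns bytes

bytes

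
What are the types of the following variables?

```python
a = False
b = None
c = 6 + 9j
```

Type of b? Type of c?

b is NoneType; c is complex

NoneType, complex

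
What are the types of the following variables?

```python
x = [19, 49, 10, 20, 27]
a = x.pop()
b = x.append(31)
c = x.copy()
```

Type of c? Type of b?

list.copy() returns list; list.append() returns None

list, NoneType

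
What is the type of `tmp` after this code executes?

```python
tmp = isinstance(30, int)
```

isinstance() returns bool

bool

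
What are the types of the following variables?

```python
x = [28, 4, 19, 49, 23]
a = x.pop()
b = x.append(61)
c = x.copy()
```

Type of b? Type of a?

list.append() returns None; list.pop() returns the element (int)

NoneType, int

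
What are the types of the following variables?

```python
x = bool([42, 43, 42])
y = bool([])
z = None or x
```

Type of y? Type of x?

bool() returns bool; bool() returns bool

bool, bool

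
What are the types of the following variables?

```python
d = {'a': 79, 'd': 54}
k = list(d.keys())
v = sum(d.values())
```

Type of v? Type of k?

sum of int values returns int; list(...) returns list

int, list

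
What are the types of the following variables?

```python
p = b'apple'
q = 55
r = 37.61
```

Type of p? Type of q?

p is bytes; q is int

bytes, int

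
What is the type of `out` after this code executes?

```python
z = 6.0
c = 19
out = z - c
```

float - int returns float (6.0 - 19 = -13.0)

float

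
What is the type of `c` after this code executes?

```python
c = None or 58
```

'or' with None returns the other value (58, int)

int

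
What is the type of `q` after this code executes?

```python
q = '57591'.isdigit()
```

str.isdigit() returns bool

bool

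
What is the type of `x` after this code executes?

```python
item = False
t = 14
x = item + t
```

bool + int returns int (False is 0, so 0 + 14 = 14)

int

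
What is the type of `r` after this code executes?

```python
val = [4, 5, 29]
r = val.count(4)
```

list.count() returns int

int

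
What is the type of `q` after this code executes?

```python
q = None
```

None has type NoneType

NoneType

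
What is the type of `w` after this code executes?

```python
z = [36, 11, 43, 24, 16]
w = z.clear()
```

list.clear() returns None

NoneType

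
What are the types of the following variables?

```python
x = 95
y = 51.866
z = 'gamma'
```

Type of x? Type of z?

x is int; z is str

int, str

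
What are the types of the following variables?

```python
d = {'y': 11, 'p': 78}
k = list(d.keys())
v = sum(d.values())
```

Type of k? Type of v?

list(...) returns list; sum of int values returns int

list, int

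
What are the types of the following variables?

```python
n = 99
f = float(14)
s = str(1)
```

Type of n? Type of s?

n is int; s is str

int, str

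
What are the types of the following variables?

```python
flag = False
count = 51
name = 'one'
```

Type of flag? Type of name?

flag is bool; name is str

bool, str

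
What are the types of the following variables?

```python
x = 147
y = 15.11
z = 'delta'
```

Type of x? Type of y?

x is int; y is float

int, float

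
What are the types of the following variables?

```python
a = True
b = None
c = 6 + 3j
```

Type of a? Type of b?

a is bool; b is NoneType

bool, NoneType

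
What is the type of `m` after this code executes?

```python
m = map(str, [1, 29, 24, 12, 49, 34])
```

map() returns a map iterator object

map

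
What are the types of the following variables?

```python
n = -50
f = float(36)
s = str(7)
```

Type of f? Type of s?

f is float; s is str

float, str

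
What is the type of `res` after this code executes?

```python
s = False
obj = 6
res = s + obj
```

bool + int returns int (False is 0, so 0 + 6 = 6)

int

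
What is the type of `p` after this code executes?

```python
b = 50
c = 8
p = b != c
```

Comparison operators return bool

bool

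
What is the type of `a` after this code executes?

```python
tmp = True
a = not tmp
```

'not' always returns bool

bool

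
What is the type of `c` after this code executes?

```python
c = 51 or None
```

'or' returns first truthy value (51, int)

int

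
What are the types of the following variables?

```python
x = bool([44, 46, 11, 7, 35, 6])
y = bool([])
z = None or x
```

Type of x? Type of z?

bool() returns bool; None or <bool> returns the bool

bool, bool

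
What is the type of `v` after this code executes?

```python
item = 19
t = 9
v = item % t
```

int % int returns int (19 % 9 = 1)

int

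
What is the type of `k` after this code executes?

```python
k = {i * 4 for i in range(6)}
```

A set comprehension {expr for x in iterable} produces a set

set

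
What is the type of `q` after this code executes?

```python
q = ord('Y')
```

ord() returns int (Unicode code point)

int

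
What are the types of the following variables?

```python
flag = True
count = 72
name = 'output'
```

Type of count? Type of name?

count is int; name is str

int, str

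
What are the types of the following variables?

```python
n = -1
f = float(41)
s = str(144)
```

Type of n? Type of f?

n is int; f is float

int, float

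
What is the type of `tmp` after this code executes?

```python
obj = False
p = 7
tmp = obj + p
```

bool + int returns int (False is 0, so 0 + 7 = 7)

int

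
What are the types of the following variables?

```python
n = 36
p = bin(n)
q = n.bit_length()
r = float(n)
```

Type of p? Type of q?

bin() returns str; int.bit_length() returns int

str, int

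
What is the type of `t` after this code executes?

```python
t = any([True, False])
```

any() returns bool

bool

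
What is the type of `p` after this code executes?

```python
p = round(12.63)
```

round() with no ndigits arg returns int

int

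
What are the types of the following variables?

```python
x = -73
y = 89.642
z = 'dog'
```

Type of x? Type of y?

x is int; y is float

int, float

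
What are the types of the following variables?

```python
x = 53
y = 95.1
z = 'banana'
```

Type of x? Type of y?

x is int; y is float

int, float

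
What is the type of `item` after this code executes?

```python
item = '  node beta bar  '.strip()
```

str.strip() returns str

str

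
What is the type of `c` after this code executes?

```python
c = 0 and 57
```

'and' returns the first falsy value (0, which is int)

int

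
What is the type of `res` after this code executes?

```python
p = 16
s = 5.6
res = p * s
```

int * float returns float (16 * 5.6 = 89.6)

float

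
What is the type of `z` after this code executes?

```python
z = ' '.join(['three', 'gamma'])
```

str.join() returns str

str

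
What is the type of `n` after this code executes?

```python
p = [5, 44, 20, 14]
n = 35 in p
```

'in' operator returns bool

bool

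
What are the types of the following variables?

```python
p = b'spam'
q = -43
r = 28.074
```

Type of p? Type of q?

p is bytes; q is int

bytes, int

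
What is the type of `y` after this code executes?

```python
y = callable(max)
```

callable() returns bool

bool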